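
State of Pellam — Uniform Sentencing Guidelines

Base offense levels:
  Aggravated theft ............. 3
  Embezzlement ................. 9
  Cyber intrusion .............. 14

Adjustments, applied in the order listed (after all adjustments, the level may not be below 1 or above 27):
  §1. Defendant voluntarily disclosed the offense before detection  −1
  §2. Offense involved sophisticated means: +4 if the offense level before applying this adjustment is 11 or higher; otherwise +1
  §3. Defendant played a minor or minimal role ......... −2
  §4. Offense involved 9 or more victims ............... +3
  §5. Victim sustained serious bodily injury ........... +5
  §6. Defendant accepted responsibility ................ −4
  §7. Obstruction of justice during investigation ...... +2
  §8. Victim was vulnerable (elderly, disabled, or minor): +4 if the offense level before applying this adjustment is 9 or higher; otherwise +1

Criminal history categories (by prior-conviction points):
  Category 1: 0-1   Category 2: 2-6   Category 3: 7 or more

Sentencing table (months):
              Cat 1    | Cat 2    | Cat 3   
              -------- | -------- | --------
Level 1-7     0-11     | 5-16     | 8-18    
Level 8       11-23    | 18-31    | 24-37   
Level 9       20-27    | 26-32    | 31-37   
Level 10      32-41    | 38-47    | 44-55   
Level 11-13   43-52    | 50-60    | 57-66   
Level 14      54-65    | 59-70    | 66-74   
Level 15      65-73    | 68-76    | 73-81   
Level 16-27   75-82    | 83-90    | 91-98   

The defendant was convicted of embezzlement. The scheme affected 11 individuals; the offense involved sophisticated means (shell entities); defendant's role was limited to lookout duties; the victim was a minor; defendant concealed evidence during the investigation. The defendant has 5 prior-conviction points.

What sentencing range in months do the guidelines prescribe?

Base offense level for embezzlement: 9.
§1 does not apply.
§2 applies (level before this adjustment is 9 < 11, so +1): 9 + 1 = 10.
§3 applies: 10 − 2 = 8.
§4 applies: 8 + 3 = 11.
§6 does not apply.
§7 applies: 11 + 2 = 13.
§8 applies (level before this adjustment is 13 ≥ 9, so +4): 13 + 4 = 17.
Final offense level: 17.
Criminal history: 5 prior points → Category 2 (2-6).
Level 17 falls in the 16-27 band.
Grid: Level 16-27 × Category 2 = 83-90 months.

83-90 months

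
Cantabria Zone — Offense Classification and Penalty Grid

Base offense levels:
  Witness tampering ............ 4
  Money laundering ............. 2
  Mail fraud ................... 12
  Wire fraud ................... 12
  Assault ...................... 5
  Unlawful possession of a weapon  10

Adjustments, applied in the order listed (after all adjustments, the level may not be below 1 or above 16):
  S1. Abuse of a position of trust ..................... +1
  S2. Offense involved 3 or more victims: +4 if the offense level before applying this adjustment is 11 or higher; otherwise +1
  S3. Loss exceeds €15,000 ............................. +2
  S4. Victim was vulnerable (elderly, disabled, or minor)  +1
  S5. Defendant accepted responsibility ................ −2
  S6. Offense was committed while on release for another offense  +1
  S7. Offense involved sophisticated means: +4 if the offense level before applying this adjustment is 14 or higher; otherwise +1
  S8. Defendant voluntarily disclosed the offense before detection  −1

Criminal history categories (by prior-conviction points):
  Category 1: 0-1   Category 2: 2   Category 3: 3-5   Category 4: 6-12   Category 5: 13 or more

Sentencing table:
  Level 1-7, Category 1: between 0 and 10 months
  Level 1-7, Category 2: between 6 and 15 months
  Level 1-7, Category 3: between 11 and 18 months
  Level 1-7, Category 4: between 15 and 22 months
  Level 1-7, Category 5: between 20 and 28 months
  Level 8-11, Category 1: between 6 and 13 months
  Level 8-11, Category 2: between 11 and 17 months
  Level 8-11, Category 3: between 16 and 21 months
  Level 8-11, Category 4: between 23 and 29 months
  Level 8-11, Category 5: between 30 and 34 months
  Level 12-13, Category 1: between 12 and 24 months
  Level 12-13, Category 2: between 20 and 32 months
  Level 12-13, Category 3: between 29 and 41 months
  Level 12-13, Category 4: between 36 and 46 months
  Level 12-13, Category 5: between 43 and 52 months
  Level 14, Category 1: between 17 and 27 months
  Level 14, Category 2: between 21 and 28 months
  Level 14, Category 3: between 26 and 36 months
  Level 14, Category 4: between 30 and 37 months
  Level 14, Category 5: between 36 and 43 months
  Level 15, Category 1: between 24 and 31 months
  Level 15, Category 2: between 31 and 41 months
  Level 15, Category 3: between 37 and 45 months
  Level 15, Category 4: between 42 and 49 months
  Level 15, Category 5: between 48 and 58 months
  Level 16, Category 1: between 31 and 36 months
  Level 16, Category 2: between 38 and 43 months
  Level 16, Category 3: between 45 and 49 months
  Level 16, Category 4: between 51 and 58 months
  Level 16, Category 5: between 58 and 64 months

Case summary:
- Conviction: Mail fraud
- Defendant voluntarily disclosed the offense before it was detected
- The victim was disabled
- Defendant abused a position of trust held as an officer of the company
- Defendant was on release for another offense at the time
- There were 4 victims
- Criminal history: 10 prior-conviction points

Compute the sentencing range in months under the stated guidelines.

51-58 months

Base offense level for mail fraud: 12.
S1 applies: 12 + 1 = 13.
S2 applies (level before this adjustment is 13 ≥ 11, so +4): 13 + 4 = 17.
S3 does not apply.
S4 applies: 17 + 1 = 18.
S5 does not apply.
S6 applies: 18 + 1 = 19.
S8 applies: 19 − 1 = 18.
Level 18 exceeds the maximum of 16; capped at 16.
Final offense level: 16.
Criminal history: 10 prior points → Category 4 (6-12).
Level 16 falls in the 16 band.
Grid: Level 16 × Category 4 = 51-58 months.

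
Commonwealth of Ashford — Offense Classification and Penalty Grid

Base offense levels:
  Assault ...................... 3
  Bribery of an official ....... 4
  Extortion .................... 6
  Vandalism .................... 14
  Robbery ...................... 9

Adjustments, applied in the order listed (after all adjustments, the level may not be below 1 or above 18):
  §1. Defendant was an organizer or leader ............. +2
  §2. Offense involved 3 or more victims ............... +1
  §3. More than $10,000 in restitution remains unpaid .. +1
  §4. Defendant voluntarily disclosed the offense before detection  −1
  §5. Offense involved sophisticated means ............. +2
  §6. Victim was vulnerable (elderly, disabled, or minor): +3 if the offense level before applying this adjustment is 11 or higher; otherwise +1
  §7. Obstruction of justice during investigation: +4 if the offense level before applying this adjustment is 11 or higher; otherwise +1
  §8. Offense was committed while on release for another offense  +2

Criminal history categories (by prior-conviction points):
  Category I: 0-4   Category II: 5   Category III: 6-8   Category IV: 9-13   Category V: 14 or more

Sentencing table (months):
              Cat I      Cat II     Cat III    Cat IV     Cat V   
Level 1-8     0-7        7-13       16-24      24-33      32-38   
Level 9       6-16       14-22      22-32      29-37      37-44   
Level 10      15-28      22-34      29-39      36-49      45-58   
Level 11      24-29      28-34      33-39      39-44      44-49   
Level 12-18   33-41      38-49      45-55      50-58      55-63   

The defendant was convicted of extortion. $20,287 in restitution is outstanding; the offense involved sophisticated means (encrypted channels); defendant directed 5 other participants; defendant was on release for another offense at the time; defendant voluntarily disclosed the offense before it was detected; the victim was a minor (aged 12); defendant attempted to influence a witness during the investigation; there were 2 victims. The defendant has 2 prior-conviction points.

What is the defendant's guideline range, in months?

33-41 months

Base offense level for extortion: 6.
§1 applies: 6 + 2 = 8.
§2 does not apply.
§3 applies: 8 + 1 = 9.
§4 applies: 9 − 1 = 8.
§5 applies: 8 + 2 = 10.
§6 applies (level before this adjustment is 10 < 11, so +1): 10 + 1 = 11.
§7 applies (level before this adjustment is 11 ≥ 11, so +4): 11 + 4 = 15.
§8 applies: 15 + 2 = 17.
Final offense level: 17.
Criminal history: 2 prior points → Category I (0-4).
Level 17 falls in the 12-18 band.
Grid: Level 12-18 × Category I = 33-41 months.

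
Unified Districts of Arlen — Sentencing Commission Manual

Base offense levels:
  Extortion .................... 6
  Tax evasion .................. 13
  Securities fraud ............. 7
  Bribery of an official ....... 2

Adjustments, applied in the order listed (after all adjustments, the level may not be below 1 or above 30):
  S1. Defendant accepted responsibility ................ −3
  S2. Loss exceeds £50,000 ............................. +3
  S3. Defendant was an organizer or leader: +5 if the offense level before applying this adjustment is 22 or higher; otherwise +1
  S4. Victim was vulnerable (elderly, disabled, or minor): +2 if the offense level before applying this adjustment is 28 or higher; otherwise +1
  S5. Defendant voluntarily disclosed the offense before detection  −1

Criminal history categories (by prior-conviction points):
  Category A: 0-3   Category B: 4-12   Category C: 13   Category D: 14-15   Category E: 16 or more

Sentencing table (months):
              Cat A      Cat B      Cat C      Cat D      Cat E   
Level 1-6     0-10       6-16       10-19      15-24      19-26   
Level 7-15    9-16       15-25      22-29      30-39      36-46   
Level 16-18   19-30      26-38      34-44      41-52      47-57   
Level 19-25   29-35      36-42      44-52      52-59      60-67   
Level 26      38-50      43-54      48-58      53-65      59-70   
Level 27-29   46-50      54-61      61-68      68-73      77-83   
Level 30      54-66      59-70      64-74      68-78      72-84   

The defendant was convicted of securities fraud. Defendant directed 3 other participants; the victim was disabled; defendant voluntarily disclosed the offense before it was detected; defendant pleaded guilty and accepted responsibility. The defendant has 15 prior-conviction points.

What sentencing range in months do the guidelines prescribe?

Base offense level for securities fraud: 7.
S1 applies: 7 − 3 = 4.
S2 does not apply.
S3 applies (level before this adjustment is 4 < 22, so +1): 4 + 1 = 5.
S4 applies (level before this adjustment is 5 < 28, so +1): 5 + 1 = 6.
S5 applies: 6 − 1 = 5.
Final offense level: 5.
Criminal history: 15 prior points → Category D (14-15).
Level 5 falls in the 1-6 band.
Grid: Level 1-6 × Category D = 15-24 months.

15-24 months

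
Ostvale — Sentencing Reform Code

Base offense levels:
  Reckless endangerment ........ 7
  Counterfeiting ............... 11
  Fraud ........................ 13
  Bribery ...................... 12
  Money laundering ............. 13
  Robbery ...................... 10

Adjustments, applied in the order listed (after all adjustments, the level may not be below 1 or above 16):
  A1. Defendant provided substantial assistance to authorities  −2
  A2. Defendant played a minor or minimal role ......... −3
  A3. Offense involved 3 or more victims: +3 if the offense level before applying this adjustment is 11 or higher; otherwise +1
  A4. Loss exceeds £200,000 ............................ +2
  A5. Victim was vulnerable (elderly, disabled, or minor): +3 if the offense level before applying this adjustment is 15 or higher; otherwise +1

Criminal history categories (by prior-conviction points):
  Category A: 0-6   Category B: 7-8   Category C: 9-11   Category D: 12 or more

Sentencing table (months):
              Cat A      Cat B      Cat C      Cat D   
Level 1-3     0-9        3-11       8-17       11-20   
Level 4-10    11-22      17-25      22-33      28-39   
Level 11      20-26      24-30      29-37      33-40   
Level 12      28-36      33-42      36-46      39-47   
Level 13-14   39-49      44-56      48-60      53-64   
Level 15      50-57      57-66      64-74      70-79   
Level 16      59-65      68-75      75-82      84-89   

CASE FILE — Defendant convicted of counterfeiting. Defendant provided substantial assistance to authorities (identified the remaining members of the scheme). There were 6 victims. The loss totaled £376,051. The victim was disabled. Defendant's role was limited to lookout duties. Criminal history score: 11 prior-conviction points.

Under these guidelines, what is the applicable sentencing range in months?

Base offense level for counterfeiting: 11.
A1 applies: 11 − 2 = 9.
A2 applies: 9 − 3 = 6.
A3 applies (level before this adjustment is 6 < 11, so +1): 6 + 1 = 7.
A4 applies: 7 + 2 = 9.
A5 applies (level before this adjustment is 9 < 15, so +1): 9 + 1 = 10.
Final offense level: 10.
Criminal history: 11 prior points → Category C (9-11).
Level 10 falls in the 4-10 band.
Grid: Level 4-10 × Category C = 22-33 months.

22-33 months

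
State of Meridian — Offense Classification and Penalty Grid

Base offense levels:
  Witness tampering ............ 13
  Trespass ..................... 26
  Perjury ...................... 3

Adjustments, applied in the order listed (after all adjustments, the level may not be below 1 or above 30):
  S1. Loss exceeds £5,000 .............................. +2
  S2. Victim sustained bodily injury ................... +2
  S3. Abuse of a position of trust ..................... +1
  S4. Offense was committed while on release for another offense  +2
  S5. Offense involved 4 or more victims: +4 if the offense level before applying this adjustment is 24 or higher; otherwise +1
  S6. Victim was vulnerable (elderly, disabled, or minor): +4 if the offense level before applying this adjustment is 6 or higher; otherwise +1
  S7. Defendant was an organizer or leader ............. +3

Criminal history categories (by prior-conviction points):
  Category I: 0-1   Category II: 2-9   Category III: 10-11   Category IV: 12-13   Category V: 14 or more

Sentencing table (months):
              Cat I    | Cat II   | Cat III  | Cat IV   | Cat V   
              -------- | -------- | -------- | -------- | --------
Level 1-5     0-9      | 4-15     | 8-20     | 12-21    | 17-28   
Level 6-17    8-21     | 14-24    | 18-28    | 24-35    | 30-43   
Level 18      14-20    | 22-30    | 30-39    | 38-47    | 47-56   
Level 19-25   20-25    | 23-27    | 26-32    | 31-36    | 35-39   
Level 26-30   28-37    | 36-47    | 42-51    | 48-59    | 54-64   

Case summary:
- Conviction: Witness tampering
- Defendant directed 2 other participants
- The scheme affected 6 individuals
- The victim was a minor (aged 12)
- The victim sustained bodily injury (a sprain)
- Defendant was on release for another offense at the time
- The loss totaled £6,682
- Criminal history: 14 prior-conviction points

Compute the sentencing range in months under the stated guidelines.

54-64 months

Base offense level for witness tampering: 13.
S1 applies: 13 + 2 = 15.
S2 applies: 15 + 2 = 17.
S4 applies: 17 + 2 = 19.
S5 applies (level before this adjustment is 19 < 24, so +1): 19 + 1 = 20.
S6 applies (level before this adjustment is 20 ≥ 6, so +4): 20 + 4 = 24.
S7 applies: 24 + 3 = 27.
Final offense level: 27.
Criminal history: 14 prior points → Category V (14+).
Level 27 falls in the 26-30 band.
Grid: Level 26-30 × Category V = 54-64 months.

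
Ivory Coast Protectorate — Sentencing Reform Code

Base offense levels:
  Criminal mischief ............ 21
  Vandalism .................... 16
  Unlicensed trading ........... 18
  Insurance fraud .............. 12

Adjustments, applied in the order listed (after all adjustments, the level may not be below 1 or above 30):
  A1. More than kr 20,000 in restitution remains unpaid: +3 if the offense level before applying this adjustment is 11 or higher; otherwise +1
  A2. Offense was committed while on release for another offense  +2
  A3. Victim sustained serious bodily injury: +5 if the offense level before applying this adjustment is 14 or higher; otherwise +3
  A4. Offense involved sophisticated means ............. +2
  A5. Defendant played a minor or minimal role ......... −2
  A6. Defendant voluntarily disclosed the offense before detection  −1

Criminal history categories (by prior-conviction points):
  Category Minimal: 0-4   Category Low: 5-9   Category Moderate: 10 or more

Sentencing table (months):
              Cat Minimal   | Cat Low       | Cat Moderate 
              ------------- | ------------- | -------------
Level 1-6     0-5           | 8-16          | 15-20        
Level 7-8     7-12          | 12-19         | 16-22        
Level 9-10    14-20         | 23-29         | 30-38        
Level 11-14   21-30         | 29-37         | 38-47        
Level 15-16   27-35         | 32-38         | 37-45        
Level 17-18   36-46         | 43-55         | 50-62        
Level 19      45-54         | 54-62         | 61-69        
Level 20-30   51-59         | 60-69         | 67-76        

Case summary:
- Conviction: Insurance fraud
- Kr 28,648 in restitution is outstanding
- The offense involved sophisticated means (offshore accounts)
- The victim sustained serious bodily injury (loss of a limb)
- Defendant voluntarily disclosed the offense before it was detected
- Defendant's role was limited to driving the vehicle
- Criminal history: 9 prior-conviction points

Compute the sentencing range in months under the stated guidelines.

Base offense level for insurance fraud: 12.
A1 applies (level before this adjustment is 12 ≥ 11, so +3): 12 + 3 = 15.
A2 does not apply.
A3 applies (level before this adjustment is 15 ≥ 14, so +5): 15 + 5 = 20.
A4 applies: 20 + 2 = 22.
A5 applies: 22 − 2 = 20.
A6 applies: 20 − 1 = 19.
Final offense level: 19.
Criminal history: 9 prior points → Category Low (5-9).
Level 19 falls in the 19 band.
Grid: Level 19 × Category Low = 54-62 months.

54-62 months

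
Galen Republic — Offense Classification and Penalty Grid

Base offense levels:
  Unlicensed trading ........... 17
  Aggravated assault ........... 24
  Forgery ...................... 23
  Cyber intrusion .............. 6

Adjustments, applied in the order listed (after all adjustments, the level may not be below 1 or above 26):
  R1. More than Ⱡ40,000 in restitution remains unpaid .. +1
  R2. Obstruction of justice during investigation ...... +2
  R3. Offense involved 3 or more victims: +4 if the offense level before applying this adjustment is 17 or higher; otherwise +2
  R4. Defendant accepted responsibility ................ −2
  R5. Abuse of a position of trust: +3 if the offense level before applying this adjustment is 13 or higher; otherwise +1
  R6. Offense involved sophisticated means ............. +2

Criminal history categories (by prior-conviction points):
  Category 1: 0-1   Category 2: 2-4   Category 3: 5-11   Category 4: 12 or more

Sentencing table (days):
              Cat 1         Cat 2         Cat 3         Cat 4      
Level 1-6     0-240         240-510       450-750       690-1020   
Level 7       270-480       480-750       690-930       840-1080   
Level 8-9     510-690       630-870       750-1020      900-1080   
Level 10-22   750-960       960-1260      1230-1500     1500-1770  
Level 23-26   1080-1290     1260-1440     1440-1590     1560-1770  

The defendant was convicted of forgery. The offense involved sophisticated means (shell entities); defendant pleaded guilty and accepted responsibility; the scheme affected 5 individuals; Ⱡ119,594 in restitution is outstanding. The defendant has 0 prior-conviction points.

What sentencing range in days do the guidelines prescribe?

1080-1290 days

Base offense level for forgery: 23.
R1 applies: 23 + 1 = 24.
R2 does not apply.
R3 applies (level before this adjustment is 24 ≥ 17, so +4): 24 + 4 = 28.
R4 applies: 28 − 2 = 26.
R6 applies: 26 + 2 = 28.
Level 28 exceeds the maximum of 26; capped at 26.
Final offense level: 26.
Criminal history: 0 prior points → Category 1 (0-1).
Level 26 falls in the 23-26 band.
Grid: Level 23-26 × Category 1 = 1080-1290 days.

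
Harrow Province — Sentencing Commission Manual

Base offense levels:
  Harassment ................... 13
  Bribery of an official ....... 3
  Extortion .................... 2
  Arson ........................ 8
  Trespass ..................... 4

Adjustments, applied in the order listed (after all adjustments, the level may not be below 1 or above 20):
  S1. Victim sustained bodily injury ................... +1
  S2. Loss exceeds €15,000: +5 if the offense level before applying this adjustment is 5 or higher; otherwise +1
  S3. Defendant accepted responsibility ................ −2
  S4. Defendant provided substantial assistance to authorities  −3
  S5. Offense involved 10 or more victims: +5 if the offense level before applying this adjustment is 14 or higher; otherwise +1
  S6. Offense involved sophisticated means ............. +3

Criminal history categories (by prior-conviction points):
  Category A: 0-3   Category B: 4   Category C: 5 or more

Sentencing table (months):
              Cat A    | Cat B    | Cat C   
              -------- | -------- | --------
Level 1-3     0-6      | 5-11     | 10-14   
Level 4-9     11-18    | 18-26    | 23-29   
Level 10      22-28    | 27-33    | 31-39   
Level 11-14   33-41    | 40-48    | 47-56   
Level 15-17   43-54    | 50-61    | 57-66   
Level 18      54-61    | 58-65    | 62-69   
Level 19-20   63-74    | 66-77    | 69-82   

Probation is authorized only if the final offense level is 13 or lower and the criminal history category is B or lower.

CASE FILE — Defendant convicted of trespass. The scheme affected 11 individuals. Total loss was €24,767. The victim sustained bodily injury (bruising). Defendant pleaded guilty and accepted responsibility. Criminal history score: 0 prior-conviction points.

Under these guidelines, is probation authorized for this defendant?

Yes

Base offense level for trespass: 4.
S1 applies: 4 + 1 = 5.
S2 applies (level before this adjustment is 5 ≥ 5, so +5): 5 + 5 = 10.
S3 applies: 10 − 2 = 8.
S4 does not apply.
S5 applies (level before this adjustment is 8 < 14, so +1): 8 + 1 = 9.
S6 does not apply.
Final offense level: 9.
Criminal history: 0 prior points → Category A (0-3).
Level 9 falls in the 4-9 band.
Grid: Level 4-9 × Category A = 11-18 months.
Probation check: level 9 ≤ 13 and category A ≤ B → eligible.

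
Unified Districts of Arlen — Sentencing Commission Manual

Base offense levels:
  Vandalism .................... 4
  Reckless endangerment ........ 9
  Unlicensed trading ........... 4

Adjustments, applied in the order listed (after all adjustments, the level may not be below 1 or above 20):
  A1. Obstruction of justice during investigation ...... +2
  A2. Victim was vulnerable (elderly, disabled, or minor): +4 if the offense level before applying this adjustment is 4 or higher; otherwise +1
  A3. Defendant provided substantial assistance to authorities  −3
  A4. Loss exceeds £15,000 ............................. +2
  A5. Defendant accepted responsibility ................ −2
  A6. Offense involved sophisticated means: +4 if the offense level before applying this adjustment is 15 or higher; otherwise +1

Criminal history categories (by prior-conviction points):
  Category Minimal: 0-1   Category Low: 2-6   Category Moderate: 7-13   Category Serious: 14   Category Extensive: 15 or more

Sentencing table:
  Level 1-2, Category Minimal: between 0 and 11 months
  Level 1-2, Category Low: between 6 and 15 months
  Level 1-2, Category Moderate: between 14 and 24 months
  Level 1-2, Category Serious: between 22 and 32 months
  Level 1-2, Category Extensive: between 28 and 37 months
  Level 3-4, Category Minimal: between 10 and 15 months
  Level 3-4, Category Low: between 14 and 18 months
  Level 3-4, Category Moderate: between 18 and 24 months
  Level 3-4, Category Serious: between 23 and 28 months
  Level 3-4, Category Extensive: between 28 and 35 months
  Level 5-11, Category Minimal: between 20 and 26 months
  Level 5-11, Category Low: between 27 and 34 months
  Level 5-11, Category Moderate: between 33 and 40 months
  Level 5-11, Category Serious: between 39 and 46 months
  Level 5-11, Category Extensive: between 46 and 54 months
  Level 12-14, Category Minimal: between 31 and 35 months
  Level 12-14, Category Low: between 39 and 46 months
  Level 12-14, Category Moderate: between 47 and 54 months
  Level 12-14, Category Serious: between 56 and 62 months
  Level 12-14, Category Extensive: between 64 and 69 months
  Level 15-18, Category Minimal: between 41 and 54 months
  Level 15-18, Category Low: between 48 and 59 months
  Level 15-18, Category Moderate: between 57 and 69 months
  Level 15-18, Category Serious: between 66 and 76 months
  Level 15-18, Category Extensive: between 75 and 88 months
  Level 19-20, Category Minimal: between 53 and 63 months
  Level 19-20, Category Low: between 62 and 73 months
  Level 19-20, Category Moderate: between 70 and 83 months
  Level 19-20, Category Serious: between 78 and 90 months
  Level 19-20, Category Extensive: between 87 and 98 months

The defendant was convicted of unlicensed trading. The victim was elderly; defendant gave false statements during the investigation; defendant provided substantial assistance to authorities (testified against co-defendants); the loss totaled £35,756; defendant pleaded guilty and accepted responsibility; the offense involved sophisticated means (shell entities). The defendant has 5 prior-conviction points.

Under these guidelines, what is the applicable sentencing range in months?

Base offense level for unlicensed trading: 4.
A1 applies: 4 + 2 = 6.
A2 applies (level before this adjustment is 6 ≥ 4, so +4): 6 + 4 = 10.
A3 applies: 10 − 3 = 7.
A4 applies: 7 + 2 = 9.
A5 applies: 9 − 2 = 7.
A6 applies (level before this adjustment is 7 < 15, so +1): 7 + 1 = 8.
Final offense level: 8.
Criminal history: 5 prior points → Category Low (2-6).
Level 8 falls in the 5-11 band.
Grid: Level 5-11 × Category Low = 27-34 months.

27-34 months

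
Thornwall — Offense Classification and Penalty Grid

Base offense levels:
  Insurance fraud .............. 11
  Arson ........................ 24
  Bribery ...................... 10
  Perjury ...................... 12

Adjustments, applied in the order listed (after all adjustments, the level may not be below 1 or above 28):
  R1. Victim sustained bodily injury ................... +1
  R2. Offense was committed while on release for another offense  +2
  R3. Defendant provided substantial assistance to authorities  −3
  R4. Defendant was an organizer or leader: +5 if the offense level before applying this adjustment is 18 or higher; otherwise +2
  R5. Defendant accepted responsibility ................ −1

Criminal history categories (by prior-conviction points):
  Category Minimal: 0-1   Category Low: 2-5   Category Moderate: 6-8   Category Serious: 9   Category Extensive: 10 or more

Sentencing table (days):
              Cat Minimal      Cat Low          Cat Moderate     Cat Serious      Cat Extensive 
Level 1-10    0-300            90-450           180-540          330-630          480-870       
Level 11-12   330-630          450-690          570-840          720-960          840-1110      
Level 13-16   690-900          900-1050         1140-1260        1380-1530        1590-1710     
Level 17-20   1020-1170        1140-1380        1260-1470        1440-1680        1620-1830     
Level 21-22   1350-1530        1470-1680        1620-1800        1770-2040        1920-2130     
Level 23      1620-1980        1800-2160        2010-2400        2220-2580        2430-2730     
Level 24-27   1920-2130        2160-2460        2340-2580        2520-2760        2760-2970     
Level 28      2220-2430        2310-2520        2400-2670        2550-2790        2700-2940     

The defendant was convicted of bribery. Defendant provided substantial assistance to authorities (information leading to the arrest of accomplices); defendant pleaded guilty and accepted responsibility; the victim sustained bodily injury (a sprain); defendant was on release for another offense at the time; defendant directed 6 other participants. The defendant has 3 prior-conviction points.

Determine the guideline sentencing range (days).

450-690 days

Base offense level for bribery: 10.
R1 applies: 10 + 1 = 11.
R2 applies: 11 + 2 = 13.
R3 applies: 13 − 3 = 10.
R4 applies (level before this adjustment is 10 < 18, so +2): 10 + 2 = 12.
R5 applies: 12 − 1 = 11.
Final offense level: 11.
Criminal history: 3 prior points → Category Low (2-5).
Level 11 falls in the 11-12 band.
Grid: Level 11-12 × Category Low = 450-690 days.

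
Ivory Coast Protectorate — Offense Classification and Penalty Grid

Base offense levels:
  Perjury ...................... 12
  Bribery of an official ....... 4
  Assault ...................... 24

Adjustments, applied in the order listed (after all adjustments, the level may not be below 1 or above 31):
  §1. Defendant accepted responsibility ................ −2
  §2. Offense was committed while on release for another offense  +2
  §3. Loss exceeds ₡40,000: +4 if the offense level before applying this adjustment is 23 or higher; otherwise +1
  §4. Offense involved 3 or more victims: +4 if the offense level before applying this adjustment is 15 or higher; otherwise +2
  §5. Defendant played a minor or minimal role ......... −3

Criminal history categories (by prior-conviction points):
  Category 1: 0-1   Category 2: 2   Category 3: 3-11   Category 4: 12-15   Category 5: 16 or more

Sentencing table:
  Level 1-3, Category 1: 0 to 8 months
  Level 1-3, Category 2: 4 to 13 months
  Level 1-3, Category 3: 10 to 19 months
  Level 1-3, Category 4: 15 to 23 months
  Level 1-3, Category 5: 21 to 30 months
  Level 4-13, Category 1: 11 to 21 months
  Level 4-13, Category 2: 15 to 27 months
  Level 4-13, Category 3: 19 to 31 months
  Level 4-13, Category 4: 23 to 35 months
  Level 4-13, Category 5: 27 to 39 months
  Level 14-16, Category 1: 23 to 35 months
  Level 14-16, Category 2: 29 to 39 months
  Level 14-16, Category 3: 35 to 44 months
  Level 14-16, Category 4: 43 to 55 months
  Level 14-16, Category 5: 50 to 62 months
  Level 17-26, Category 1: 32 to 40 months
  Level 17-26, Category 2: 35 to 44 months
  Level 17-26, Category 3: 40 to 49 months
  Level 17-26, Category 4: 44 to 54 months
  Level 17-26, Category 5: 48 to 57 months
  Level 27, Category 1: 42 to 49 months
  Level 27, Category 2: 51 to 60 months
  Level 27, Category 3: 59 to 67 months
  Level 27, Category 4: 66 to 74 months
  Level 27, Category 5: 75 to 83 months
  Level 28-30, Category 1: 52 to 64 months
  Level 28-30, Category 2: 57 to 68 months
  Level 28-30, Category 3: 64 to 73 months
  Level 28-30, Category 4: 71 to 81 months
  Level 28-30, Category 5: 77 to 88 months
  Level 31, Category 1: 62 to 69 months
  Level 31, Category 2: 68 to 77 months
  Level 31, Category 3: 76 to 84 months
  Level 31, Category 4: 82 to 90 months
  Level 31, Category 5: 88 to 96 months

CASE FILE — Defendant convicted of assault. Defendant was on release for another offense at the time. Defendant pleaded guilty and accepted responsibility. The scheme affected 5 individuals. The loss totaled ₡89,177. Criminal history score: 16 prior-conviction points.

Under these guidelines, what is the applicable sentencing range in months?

Base offense level for assault: 24.
§1 applies: 24 − 2 = 22.
§2 applies: 22 + 2 = 24.
§3 applies (level before this adjustment is 24 ≥ 23, so +4): 24 + 4 = 28.
§4 applies (level before this adjustment is 28 ≥ 15, so +4): 28 + 4 = 32.
§5 does not apply.
Level 32 exceeds the maximum of 31; capped at 31.
Final offense level: 31.
Criminal history: 16 prior points → Category 5 (16+).
Level 31 falls in the 31 band.
Grid: Level 31 × Category 5 = 88-96 months.

88-96 months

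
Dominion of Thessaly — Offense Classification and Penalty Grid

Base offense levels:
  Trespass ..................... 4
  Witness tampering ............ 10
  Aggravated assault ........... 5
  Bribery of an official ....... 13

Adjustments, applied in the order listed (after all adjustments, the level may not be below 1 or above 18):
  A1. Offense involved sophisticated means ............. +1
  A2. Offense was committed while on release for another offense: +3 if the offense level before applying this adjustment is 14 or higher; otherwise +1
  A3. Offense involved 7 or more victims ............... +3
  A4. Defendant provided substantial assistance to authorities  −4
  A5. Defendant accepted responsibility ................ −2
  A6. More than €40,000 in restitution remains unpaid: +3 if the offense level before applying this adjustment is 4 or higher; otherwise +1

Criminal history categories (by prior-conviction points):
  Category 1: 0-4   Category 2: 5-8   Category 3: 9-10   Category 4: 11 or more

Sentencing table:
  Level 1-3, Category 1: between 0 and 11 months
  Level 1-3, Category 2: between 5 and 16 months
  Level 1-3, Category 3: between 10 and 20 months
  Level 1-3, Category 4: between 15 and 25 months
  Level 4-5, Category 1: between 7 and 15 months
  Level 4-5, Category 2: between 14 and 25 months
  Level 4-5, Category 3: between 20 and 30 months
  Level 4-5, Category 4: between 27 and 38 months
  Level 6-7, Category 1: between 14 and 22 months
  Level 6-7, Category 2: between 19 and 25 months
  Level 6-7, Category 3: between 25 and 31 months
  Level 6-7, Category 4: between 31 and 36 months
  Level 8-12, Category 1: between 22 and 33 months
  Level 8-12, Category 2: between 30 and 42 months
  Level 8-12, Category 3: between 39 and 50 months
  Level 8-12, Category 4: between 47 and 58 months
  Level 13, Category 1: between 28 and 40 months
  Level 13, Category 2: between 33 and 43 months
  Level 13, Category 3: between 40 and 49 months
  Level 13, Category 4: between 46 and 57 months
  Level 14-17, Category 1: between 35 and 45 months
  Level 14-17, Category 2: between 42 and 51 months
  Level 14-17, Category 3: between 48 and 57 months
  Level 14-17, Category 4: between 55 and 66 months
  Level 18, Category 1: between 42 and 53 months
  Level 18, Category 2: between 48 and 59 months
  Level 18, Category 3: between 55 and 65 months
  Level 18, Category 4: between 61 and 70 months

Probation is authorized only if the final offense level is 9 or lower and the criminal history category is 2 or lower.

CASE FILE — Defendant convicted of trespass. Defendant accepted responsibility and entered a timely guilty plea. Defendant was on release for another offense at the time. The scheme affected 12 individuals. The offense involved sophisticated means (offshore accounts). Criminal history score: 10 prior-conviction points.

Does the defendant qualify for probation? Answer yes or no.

No

Base offense level for trespass: 4.
A1 applies: 4 + 1 = 5.
A2 applies (level before this adjustment is 5 < 14, so +1): 5 + 1 = 6.
A3 applies: 6 + 3 = 9.
A5 applies: 9 − 2 = 7.
Final offense level: 7.
Criminal history: 10 prior points → Category 3 (9-10).
Level 7 falls in the 6-7 band.
Grid: Level 6-7 × Category 3 = 25-31 months.
Probation check: level 7 ≤ 9 and category 3 > 2 → not eligible.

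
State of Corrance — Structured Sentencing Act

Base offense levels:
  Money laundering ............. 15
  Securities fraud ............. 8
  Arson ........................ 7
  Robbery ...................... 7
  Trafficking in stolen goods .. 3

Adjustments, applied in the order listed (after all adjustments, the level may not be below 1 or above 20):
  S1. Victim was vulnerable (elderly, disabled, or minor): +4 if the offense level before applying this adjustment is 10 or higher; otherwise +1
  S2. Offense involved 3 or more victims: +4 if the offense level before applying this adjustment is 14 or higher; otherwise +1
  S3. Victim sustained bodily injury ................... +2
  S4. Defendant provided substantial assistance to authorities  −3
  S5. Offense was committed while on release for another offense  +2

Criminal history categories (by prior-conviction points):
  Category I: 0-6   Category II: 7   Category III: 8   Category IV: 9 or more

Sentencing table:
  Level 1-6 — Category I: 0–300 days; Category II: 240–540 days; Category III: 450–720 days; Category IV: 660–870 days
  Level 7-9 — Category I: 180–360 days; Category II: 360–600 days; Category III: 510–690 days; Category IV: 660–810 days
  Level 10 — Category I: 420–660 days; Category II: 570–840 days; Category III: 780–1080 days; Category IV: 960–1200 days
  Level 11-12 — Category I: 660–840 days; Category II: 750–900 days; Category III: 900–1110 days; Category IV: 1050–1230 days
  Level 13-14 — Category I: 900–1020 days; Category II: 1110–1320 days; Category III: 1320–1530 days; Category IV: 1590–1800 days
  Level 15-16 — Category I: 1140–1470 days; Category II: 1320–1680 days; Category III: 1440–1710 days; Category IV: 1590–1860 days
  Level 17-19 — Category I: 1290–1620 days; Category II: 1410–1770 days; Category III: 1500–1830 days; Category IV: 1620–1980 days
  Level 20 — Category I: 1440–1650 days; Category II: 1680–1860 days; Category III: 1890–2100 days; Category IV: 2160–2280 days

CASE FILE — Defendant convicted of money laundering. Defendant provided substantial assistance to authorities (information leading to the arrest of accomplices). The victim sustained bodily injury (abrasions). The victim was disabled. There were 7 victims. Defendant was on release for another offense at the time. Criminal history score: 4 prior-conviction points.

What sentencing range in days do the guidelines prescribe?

Base offense level for money laundering: 15.
S1 applies (level before this adjustment is 15 ≥ 10, so +4): 15 + 4 = 19.
S2 applies (level before this adjustment is 19 ≥ 14, so +4): 19 + 4 = 23.
S3 applies: 23 + 2 = 25.
S4 applies: 25 − 3 = 22.
S5 applies: 22 + 2 = 24.
Level 24 exceeds the maximum of 20; capped at 20.
Final offense level: 20.
Criminal history: 4 prior points → Category I (0-6).
Level 20 falls in the 20 band.
Grid: Level 20 × Category I = 1440-1650 days.

1440-1650 days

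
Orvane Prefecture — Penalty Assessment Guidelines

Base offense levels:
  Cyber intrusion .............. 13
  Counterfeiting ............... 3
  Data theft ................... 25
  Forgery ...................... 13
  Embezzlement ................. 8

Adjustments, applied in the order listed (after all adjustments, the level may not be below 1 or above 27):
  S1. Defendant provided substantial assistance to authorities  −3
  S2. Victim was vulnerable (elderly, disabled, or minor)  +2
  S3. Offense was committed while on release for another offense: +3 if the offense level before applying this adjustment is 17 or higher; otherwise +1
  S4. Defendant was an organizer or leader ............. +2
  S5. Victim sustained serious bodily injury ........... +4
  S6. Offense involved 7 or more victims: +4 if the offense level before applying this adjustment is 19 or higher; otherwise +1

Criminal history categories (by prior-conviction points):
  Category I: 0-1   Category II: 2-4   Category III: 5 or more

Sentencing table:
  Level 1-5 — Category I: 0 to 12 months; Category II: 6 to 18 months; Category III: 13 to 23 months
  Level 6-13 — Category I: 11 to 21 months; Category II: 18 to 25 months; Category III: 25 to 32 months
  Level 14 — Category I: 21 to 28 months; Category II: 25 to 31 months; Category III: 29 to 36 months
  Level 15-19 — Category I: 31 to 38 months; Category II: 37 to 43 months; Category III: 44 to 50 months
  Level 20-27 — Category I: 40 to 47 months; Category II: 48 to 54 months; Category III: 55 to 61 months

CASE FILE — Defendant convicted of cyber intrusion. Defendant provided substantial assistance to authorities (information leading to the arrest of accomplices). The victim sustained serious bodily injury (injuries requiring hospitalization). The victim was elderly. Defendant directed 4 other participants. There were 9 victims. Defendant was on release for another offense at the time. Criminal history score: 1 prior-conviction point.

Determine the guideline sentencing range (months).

Base offense level for cyber intrusion: 13.
S1 applies: 13 − 3 = 10.
S2 applies: 10 + 2 = 12.
S3 applies (level before this adjustment is 12 < 17, so +1): 12 + 1 = 13.
S4 applies: 13 + 2 = 15.
S5 applies: 15 + 4 = 19.
S6 applies (level before this adjustment is 19 ≥ 19, so +4): 19 + 4 = 23.
Final offense level: 23.
Criminal history: 1 prior point → Category I (0-1).
Level 23 falls in the 20-27 band.
Grid: Level 20-27 × Category I = 40-47 months.

40-47 months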